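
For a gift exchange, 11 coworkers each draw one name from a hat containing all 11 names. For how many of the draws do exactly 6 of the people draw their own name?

20328

Pick the 6 fixed positions: C(11,6) = 462 ways.
The remaining 5 must be deranged: !5 = 44.
Total: 462 × 44 = 20328.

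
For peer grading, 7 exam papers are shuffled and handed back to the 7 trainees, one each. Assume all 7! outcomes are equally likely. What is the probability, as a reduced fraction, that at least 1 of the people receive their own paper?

Favorable outcomes: Σ_{i≥1} C(7,i)·!(7-i) = 7·265 + 21·44 + 35·9 + 35·2 + 21·1 + 7·0 + 1·1 = 3186.
Total outcomes: 7! = 5040.
Probability = 3186/5040 = 177/280.

177/280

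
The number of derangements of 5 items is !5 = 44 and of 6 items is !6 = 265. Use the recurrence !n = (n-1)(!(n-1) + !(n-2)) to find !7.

1854

!7 = (7-1)·(!6 + !5) = 6·(265 + 44) = 6·309 = 1854.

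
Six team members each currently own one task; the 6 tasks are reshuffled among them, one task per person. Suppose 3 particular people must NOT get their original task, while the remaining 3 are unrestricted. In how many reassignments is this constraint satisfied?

Let A_j be the event that the j-th constrained one is fixed. By inclusion-exclusion over the 3 events:
Σ_{j=0}^{3} (-1)^j C(3,j)(6-j)!
= C(3,0)·6! - C(3,1)·5! + C(3,2)·4! - C(3,3)·3!
= 720 - 360 + 72 - 6
= 426

426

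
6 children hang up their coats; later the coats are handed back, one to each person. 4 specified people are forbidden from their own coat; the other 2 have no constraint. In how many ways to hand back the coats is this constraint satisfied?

362

Inclusion-exclusion on the 4 forbidden self-matches:
Σ_{j=0}^{4} (-1)^j C(4,j)(6-j)!
= C(4,0)·6! - C(4,1)·5! + C(4,2)·4! - C(4,3)·3! + C(4,4)·2!
= 720 - 480 + 144 - 24 + 2
= 362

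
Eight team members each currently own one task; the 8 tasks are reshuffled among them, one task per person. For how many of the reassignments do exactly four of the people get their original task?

630

Choose which 4 of the 8 are fixed: C(8,4) = 70.
The other 4 form a derangement: !4 = 9.
Total: 70 × 9 = 630.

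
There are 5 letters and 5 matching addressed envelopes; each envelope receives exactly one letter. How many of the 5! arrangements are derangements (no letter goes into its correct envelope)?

The subfactorial !5 = [5!/e] (nearest integer).
5! = 120, and 120/e ≈ 44.15, so !5 = 44.

44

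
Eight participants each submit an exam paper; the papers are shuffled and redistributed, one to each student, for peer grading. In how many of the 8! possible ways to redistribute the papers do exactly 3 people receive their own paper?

Choose which 3 of the 8 are fixed: C(8,3) = 56.
The other 5 form a derangement: !5 = 44.
Total: 56 × 44 = 2464.

2464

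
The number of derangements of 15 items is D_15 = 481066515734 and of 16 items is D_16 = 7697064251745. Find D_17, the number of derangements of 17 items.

130850092279664

D_17 = (17-1)·(D_16 + D_15) = 16·(7697064251745 + 481066515734) = 16·8178130767479 = 130850092279664.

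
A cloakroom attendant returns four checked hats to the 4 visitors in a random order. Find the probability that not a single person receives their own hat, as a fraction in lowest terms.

Favorable outcomes: !4 = 9.
Total outcomes: 4! = 24.
Probability = 9/24 = 3/8.

3/8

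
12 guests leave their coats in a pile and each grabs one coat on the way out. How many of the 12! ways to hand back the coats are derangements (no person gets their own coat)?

176214841

!12 = 12! · Σ_{k=0}^{12} (-1)^k/k!
= 12! - 12!/1! + 12!/2! - 12!/3! + 12!/4! - 12!/5! + 12!/6! - 12!/7! + 12!/8! - 12!/9! + 12!/10! - 12!/11! + 12!/12!
= 479001600 - 479001600 + 239500800 - 79833600 + 19958400 - 3991680 + 665280 - 95040 + 11880 - 1320 + 132 - 12 + 1
= 176214841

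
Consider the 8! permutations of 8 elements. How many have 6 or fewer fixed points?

Sum C(8,i)·!(8-i) for i = 0..6:
  i=0: C(8,0)·!8 = 1·14833 = 14833
  i=1: C(8,1)·!7 = 8·1854 = 14832
  i=2: C(8,2)·!6 = 28·265 = 7420
  i=3: C(8,3)·!5 = 56·44 = 2464
  i=4: C(8,4)·!4 = 70·9 = 630
  i=5: C(8,5)·!3 = 56·2 = 112
  i=6: C(8,6)·!2 = 28·1 = 28
Total = 40319.

40319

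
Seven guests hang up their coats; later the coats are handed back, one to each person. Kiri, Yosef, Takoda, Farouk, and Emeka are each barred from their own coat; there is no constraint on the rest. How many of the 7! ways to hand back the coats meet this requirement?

2428

Let A_j be the event that the j-th constrained one is fixed. By inclusion-exclusion over the 5 events:
Σ_{j=0}^{5} (-1)^j C(5,j)(7-j)!
= C(5,0)·7! - C(5,1)·6! + C(5,2)·5! - C(5,3)·4! + C(5,4)·3! - C(5,5)·2!
= 5040 - 3600 + 1200 - 240 + 30 - 2
= 2428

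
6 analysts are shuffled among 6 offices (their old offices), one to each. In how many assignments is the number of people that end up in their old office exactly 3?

Choose which 3 of the 6 are fixed: C(6,3) = 20.
The other 3 form a derangement: !3 = 2.
Total: 20 × 2 = 40.

40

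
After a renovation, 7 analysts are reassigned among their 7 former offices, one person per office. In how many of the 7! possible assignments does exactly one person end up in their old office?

Choose which one of the 7 is fixed: C(7,1) = 7.
The remaining 6 must be deranged: !6 = 265.
Total: 7 × 265 = 1855.

1855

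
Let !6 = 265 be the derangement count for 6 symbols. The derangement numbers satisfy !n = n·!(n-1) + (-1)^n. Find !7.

1854

!7 = 7·265 - 1 = 1854.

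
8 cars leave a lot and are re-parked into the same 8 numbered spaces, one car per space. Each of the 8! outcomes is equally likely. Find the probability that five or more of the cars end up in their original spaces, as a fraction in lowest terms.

47/13440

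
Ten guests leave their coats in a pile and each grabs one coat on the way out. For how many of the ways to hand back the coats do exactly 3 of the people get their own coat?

Pick the 3 fixed positions: C(10,3) = 120 ways.
The remaining 7 must be deranged: !7 = 1854.
Total: 120 × 1854 = 222480.

222480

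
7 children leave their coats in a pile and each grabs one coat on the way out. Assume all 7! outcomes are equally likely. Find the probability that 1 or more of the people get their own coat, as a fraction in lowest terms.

177/280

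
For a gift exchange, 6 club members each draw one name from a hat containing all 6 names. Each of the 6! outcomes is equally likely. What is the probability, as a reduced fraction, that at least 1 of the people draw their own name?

91/144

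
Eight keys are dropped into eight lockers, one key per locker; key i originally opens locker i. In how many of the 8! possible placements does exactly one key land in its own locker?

Choose which one of the 8 is fixed: C(8,1) = 8.
The remaining 7 must be deranged: !7 = 1854.
Total: 8 × 1854 = 14832.

14832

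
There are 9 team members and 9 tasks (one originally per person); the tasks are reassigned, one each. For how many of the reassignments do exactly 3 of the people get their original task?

22260

Pick the 3 fixed positions: C(9,3) = 84 ways.
The remaining 6 must be deranged: !6 = 265.
Total: 84 × 265 = 22260.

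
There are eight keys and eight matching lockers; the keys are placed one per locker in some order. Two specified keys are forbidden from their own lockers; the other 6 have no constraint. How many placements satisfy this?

30960

Let A_j be the event that the j-th constrained one is fixed. By inclusion-exclusion over the 2 events:
Σ_{j=0}^{2} (-1)^j C(2,j)(8-j)!
= C(2,0)·8! - C(2,1)·7! + C(2,2)·6!
= 40320 - 10080 + 720
= 30960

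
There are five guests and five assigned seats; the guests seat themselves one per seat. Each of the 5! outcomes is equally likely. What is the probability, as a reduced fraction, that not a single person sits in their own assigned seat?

Favorable outcomes: !5 = 44.
Total outcomes: 5! = 120.
Probability = 44/120 = 11/30.

11/30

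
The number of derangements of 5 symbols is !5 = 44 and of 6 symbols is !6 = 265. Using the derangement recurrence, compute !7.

1854

!7 = (7-1)·(!6 + !5) = 6·(265 + 44) = 6·309 = 1854.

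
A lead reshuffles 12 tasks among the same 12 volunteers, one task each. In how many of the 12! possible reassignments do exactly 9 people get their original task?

Pick the 9 fixed positions: C(12,9) = 220 ways.
The remaining 3 must be deranged: !3 = 2.
Total: 220 × 2 = 440.

440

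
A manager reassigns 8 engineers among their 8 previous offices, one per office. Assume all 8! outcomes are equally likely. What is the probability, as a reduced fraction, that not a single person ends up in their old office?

Favorable outcomes: !8 = 14833.
Total outcomes: 8! = 40320.
Probability = 14833/40320 = 2119/5760.

2119/5760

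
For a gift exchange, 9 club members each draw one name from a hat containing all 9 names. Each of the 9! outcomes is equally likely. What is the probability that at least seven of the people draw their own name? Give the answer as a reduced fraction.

37/362880

Favorable outcomes: Σ_{i≥7} C(9,i)·!(9-i) = 36·1 + 9·0 + 1·1 = 37.
Total outcomes: 9! = 362880.
Probability = 37/362880 = 37/362880.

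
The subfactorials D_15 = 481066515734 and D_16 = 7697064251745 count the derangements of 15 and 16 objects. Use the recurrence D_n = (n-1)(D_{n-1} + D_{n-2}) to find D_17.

D_17 = (17-1)·(D_16 + D_15) = 16·(7697064251745 + 481066515734) = 16·8178130767479 = 130850092279664.

130850092279664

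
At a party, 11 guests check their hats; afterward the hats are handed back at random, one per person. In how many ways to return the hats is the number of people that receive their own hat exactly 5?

122430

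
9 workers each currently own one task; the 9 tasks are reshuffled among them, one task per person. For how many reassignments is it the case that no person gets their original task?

!9 = 9! · Σ_{k=0}^{9} (-1)^k/k!
= 9! - 9!/1! + 9!/2! - 9!/3! + 9!/4! - 9!/5! + 9!/6! - 9!/7! + 9!/8! - 9!/9!
= 362880 - 362880 + 181440 - 60480 + 15120 - 3024 + 504 - 72 + 9 - 1
= 133496

133496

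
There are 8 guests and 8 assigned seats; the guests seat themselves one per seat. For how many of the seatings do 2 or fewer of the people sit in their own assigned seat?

37085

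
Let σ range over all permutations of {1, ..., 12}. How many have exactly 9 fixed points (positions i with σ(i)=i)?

Pick the 9 fixed positions: C(12,9) = 220 ways.
The other 3 form a derangement: !3 = 2.
Total: 220 × 2 = 440.

440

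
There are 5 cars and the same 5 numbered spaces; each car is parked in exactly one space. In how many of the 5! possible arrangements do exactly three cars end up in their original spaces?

10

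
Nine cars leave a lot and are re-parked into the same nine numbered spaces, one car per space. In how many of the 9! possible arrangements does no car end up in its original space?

133496

The subfactorial !9 = [9!/e] (nearest integer).
9! = 362880, and 362880/e ≈ 133496.09, so !9 = 133496.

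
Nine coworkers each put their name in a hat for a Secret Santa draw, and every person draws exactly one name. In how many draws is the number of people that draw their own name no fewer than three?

29143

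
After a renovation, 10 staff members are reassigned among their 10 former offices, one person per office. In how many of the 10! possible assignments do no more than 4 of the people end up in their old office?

Sum C(10,i)·!(10-i) for i = 0..4:
  i=0: C(10,0)·!10 = 1·1334961 = 1334961
  i=1: C(10,1)·!9 = 10·133496 = 1334960
  i=2: C(10,2)·!8 = 45·14833 = 667485
  i=3: C(10,3)·!7 = 120·1854 = 222480
  i=4: C(10,4)·!6 = 210·265 = 55650
Total = 3615536.

3615536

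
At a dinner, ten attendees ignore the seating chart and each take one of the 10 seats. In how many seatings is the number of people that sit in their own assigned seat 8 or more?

46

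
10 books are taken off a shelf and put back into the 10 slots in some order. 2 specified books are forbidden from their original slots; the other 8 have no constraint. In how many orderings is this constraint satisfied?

2943360

Inclusion-exclusion on the 2 forbidden self-matches:
Σ_{j=0}^{2} (-1)^j C(2,j)(10-j)!
= C(2,0)·10! - C(2,1)·9! + C(2,2)·8!
= 3628800 - 725760 + 40320
= 2943360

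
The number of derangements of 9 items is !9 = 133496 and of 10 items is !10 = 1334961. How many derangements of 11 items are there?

!11 = (11-1)·(!10 + !9) = 10·(1334961 + 133496) = 10·1468457 = 14684570.

14684570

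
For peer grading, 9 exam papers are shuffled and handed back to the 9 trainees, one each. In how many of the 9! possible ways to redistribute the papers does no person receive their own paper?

133496

The number of derangements of 9 is !9 = Σ_{k=0}^{9} (-1)^k·9!/k!
= 9! - 9!/1! + 9!/2! - 9!/3! + 9!/4! - 9!/5! + 9!/6! - 9!/7! + 9!/8! - 9!/9!
= 362880 - 362880 + 181440 - 60480 + 15120 - 3024 + 504 - 72 + 9 - 1
= 133496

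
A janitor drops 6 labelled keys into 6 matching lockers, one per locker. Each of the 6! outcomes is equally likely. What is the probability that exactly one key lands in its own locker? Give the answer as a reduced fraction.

11/30

Favorable outcomes: C(6,1)·!5 = 6·44 = 264.
Total outcomes: 6! = 720.
Probability = 264/720 = 11/30.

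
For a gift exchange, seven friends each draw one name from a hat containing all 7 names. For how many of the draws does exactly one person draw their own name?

Pick the single fixed position: C(7,1) = 7 ways.
The other 6 form a derangement: !6 = 265.
Total: 7 × 265 = 1855.

1855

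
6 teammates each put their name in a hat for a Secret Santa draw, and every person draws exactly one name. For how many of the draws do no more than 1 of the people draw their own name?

529

Sum C(6,i)·!(6-i) for i = 0..1:
  i=0: C(6,0)·!6 = 1·265 = 265
  i=1: C(6,1)·!5 = 6·44 = 264
Total = 529.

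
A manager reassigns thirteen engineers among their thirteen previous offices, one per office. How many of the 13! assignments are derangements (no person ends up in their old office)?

2290792932

The number of derangements of 13 is !13 = Σ_{k=0}^{13} (-1)^k·13!/k!
= 13! - 13!/1! + 13!/2! - 13!/3! + 13!/4! - 13!/5! + 13!/6! - 13!/7! + 13!/8! - 13!/9! + 13!/10! - 13!/11! + 13!/12! - 13!/13!
= 6227020800 - 6227020800 + 3113510400 - 1037836800 + 259459200 - 51891840 + 8648640 - 1235520 + 154440 - 17160 + 1716 - 156 + 13 - 1
= 2290792932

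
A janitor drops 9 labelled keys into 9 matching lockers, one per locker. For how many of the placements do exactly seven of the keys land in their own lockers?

36

Choose which 7 of the 9 are fixed: C(9,7) = 36.
The remaining 2 must be deranged: !2 = 1.
Total: 36 × 1 = 36.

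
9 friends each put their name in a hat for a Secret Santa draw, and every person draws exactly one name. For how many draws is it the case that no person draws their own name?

133496

!9 = 9! · Σ_{k=0}^{9} (-1)^k/k!
= 9! - 9!/1! + 9!/2! - 9!/3! + 9!/4! - 9!/5! + 9!/6! - 9!/7! + 9!/8! - 9!/9!
= 362880 - 362880 + 181440 - 60480 + 15120 - 3024 + 504 - 72 + 9 - 1
= 133496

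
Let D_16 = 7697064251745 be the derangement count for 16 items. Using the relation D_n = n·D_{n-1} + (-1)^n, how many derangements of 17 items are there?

D_17 = 17·7697064251745 - 1 = 130850092279664.

130850092279664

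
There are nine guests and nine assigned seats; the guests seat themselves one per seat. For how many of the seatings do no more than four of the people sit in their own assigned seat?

361541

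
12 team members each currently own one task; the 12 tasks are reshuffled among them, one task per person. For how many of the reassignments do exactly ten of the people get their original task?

Pick the 10 fixed positions: C(12,10) = 66 ways.
The remaining 2 must be deranged: !2 = 1.
Total: 66 × 1 = 66.

66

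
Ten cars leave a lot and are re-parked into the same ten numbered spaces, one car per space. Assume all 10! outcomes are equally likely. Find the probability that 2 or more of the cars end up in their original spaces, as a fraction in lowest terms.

Favorable outcomes: Σ_{i≥2} C(10,i)·!(10-i) = 45·14833 + 120·1854 + 210·265 + 252·44 + 210·9 + 120·2 + 45·1 + 10·0 + 1·1 = 958879.
Total outcomes: 10! = 3628800.
Probability = 958879/3628800 = 958879/3628800.

958879/3628800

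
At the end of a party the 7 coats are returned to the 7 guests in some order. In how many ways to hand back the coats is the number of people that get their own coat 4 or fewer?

5018

# with exactly i fixed is C(7,i)·!(7-i); sum over i=0..4:
  i=0: C(7,0)·!7 = 1·1854 = 1854
  i=1: C(7,1)·!6 = 7·265 = 1855
  i=2: C(7,2)·!5 = 21·44 = 924
  i=3: C(7,3)·!4 = 35·9 = 315
  i=4: C(7,4)·!3 = 35·2 = 70
Total = 5018.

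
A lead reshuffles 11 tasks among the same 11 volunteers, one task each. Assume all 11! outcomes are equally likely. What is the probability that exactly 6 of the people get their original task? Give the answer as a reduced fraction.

11/21600

Favorable outcomes: C(11,6)·!5 = 462·44 = 20328.
Total outcomes: 11! = 39916800.
Probability = 20328/39916800 = 11/21600.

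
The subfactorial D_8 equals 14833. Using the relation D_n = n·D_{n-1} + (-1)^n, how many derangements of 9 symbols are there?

D_9 = 9·14833 - 1 = 133496.

133496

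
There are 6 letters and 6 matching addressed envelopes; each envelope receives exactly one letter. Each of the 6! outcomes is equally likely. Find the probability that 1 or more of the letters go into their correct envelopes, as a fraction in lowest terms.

91/144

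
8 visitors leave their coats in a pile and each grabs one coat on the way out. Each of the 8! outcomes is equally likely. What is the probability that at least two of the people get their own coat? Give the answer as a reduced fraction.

2131/8064

Favorable outcomes: Σ_{i≥2} C(8,i)·!(8-i) = 28·265 + 56·44 + 70·9 + 56·2 + 28·1 + 8·0 + 1·1 = 10655.
Total outcomes: 8! = 40320.
Probability = 10655/40320 = 2131/8064.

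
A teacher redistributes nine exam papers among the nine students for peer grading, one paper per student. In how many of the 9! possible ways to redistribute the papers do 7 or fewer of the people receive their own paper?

Sum C(9,i)·!(9-i) for i = 0..7:
  i=0: C(9,0)·!9 = 1·133496 = 133496
  i=1: C(9,1)·!8 = 9·14833 = 133497
  i=2: C(9,2)·!7 = 36·1854 = 66744
  i=3: C(9,3)·!6 = 84·265 = 22260
  i=4: C(9,4)·!5 = 126·44 = 5544
  i=5: C(9,5)·!4 = 126·9 = 1134
  i=6: C(9,6)·!3 = 84·2 = 168
  i=7: C(9,7)·!2 = 36·1 = 36
Total = 362879.

362879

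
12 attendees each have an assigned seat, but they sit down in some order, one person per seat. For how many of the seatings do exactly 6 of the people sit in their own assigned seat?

244860

Choose which 6 of the 12 are fixed: C(12,6) = 924.
The other 6 form a derangement: !6 = 265.
Total: 924 × 265 = 244860.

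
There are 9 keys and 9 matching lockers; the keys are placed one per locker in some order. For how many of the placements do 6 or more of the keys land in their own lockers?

# with exactly i fixed is C(9,i)·!(9-i); sum over i=6..9:
  i=6: C(9,6)·!3 = 84·2 = 168
  i=7: C(9,7)·!2 = 36·1 = 36
  i=8: C(9,8)·!1 = 9·0 = 0
  i=9: C(9,9)·!0 = 1·1 = 1
Total = 205.

205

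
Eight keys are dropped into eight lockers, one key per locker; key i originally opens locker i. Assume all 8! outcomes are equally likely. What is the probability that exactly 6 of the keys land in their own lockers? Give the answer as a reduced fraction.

1/1440

Favorable outcomes: C(8,6)·!2 = 28·1 = 28.
Total outcomes: 8! = 40320.
Probability = 28/40320 = 1/1440.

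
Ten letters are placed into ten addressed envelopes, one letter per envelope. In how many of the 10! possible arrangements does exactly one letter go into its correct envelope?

Pick the single fixed position: C(10,1) = 10 ways.
The remaining 9 must be deranged: !9 = 133496.
Total: 10 × 133496 = 1334960.

1334960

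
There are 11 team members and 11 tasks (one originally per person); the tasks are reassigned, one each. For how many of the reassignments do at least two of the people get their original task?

10547659

Sum C(11,i)·!(11-i) for i = 2..11:
  i=2: C(11,2)·!9 = 55·133496 = 7342280
  i=3: C(11,3)·!8 = 165·14833 = 2447445
  i=4: C(11,4)·!7 = 330·1854 = 611820
  i=5: C(11,5)·!6 = 462·265 = 122430
  i=6: C(11,6)·!5 = 462·44 = 20328
  i=7: C(11,7)·!4 = 330·9 = 2970
  i=8: C(11,8)·!3 = 165·2 = 330
  i=9: C(11,9)·!2 = 55·1 = 55
  i=10: C(11,10)·!1 = 11·0 = 0
  i=11: C(11,11)·!0 = 1·1 = 1
Total = 10547659.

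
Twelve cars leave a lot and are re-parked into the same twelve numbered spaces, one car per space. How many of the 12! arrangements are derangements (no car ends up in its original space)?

Recurrence: !12 = 11·(!11 + !10).
!12 = 11·(14684570 + 1334961) = 11·16019531 = 176214841

176214841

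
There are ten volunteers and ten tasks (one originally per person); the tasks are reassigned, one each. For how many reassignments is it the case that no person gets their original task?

By inclusion-exclusion, !10 = Σ (-1)^k · 10!/k! for k=0..10
= 10! - 10!/1! + 10!/2! - 10!/3! + 10!/4! - 10!/5! + 10!/6! - 10!/7! + 10!/8! - 10!/9! + 10!/10!
= 3628800 - 3628800 + 1814400 - 604800 + 151200 - 30240 + 5040 - 720 + 90 - 10 + 1
= 1334961

1334961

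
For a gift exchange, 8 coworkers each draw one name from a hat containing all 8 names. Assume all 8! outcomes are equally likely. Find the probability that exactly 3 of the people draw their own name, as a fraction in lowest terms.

Favorable outcomes: C(8,3)·!5 = 56·44 = 2464.
Total outcomes: 8! = 40320.
Probability = 2464/40320 = 11/180.

11/180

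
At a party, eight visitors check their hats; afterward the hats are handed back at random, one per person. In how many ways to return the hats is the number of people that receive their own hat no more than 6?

# with exactly i fixed is C(8,i)·!(8-i); sum over i=0..6:
  i=0: C(8,0)·!8 = 1·14833 = 14833
  i=1: C(8,1)·!7 = 8·1854 = 14832
  i=2: C(8,2)·!6 = 28·265 = 7420
  i=3: C(8,3)·!5 = 56·44 = 2464
  i=4: C(8,4)·!4 = 70·9 = 630
  i=5: C(8,5)·!3 = 56·2 = 112
  i=6: C(8,6)·!2 = 28·1 = 28
Total = 40319.

40319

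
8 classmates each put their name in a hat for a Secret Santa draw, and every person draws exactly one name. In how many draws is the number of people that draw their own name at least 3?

3235

# with exactly i fixed is C(8,i)·!(8-i); sum over i=3..8:
  i=3: C(8,3)·!5 = 56·44 = 2464
  i=4: C(8,4)·!4 = 70·9 = 630
  i=5: C(8,5)·!3 = 56·2 = 112
  i=6: C(8,6)·!2 = 28·1 = 28
  i=7: C(8,7)·!1 = 8·0 = 0
  i=8: C(8,8)·!0 = 1·1 = 1
Total = 3235.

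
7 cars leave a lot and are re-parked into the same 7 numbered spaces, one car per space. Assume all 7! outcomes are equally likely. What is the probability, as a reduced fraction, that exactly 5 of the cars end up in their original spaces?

1/240

Favorable outcomes: C(7,5)·!2 = 21·1 = 21.
Total outcomes: 7! = 5040.
Probability = 21/5040 = 1/240.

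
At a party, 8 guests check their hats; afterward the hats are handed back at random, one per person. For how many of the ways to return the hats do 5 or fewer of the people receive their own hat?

40291

Sum C(8,i)·!(8-i) for i = 0..5:
  i=0: C(8,0)·!8 = 1·14833 = 14833
  i=1: C(8,1)·!7 = 8·1854 = 14832
  i=2: C(8,2)·!6 = 28·265 = 7420
  i=3: C(8,3)·!5 = 56·44 = 2464
  i=4: C(8,4)·!4 = 70·9 = 630
  i=5: C(8,5)·!3 = 56·2 = 112
Total = 40291.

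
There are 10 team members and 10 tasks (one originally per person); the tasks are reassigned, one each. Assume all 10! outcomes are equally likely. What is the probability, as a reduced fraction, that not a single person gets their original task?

Favorable outcomes: !10 = 1334961.
Total outcomes: 10! = 3628800.
Probability = 1334961/3628800 = 16481/44800.

16481/44800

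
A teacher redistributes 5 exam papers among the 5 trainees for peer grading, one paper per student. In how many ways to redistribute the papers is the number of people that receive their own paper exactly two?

20

Choose which 2 of the 5 are fixed: C(5,2) = 10.
The other 3 form a derangement: !3 = 2.
Total: 10 × 2 = 20.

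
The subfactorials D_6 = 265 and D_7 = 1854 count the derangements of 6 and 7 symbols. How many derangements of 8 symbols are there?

D_8 = (8-1)·(D_7 + D_6) = 7·(1854 + 265) = 7·2119 = 14833.

14833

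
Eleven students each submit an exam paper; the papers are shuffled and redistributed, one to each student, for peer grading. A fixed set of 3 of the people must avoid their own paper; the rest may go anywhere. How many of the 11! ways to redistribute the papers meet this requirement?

30078720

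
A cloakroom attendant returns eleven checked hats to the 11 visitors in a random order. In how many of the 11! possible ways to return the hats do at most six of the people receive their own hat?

39913444

Sum C(11,i)·!(11-i) for i = 0..6:
  i=0: C(11,0)·!11 = 1·14684570 = 14684570
  i=1: C(11,1)·!10 = 11·1334961 = 14684571
  i=2: C(11,2)·!9 = 55·133496 = 7342280
  i=3: C(11,3)·!8 = 165·14833 = 2447445
  i=4: C(11,4)·!7 = 330·1854 = 611820
  i=5: C(11,5)·!6 = 462·265 = 122430
  i=6: C(11,6)·!5 = 462·44 = 20328
Total = 39913444.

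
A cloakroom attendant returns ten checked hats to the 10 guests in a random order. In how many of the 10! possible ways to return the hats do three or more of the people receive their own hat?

# with exactly i fixed is C(10,i)·!(10-i); sum over i=3..10:
  i=3: C(10,3)·!7 = 120·1854 = 222480
  i=4: C(10,4)·!6 = 210·265 = 55650
  i=5: C(10,5)·!5 = 252·44 = 11088
  i=6: C(10,6)·!4 = 210·9 = 1890
  i=7: C(10,7)·!3 = 120·2 = 240
  i=8: C(10,8)·!2 = 45·1 = 45
  i=9: C(10,9)·!1 = 10·0 = 0
  i=10: C(10,10)·!0 = 1·1 = 1
Total = 291394.

291394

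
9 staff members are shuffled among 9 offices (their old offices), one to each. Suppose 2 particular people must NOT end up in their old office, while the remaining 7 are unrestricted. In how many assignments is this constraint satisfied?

287280

Inclusion-exclusion on the 2 forbidden self-matches:
Σ_{j=0}^{2} (-1)^j C(2,j)(9-j)!
= C(2,0)·9! - C(2,1)·8! + C(2,2)·7!
= 362880 - 80640 + 5040
= 287280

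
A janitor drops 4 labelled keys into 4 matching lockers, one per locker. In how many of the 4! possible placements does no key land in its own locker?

9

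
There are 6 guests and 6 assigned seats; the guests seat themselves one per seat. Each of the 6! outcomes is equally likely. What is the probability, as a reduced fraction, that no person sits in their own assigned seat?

53/144

Favorable outcomes: !6 = 265.
Total outcomes: 6! = 720.
Probability = 265/720 = 53/144.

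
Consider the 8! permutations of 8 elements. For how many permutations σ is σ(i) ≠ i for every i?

!8 is the nearest integer to 8!/e.
8! = 40320, and 40320/e ≈ 14832.90, so !8 = 14833.

14833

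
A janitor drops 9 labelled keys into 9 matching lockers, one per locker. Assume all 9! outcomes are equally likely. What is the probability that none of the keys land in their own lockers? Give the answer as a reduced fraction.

16687/45360

Favorable outcomes: !9 = 133496.
Total outcomes: 9! = 362880.
Probability = 133496/362880 = 16687/45360.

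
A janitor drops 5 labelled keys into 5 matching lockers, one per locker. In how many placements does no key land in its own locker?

By inclusion-exclusion, !5 = Σ (-1)^k · 5!/k! for k=0..5
= 5! - 5!/1! + 5!/2! - 5!/3! + 5!/4! - 5!/5!
= 120 - 120 + 60 - 20 + 5 - 1
= 44

44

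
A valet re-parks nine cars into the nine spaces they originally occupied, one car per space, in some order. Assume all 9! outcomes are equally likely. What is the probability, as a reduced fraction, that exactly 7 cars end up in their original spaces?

Favorable outcomes: C(9,7)·!2 = 36·1 = 36.
Total outcomes: 9! = 362880.
Probability = 36/362880 = 1/10080.

1/10080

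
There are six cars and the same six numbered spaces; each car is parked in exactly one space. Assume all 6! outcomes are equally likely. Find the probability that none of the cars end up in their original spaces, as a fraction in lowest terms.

53/144

Favorable outcomes: !6 = 265.
Total outcomes: 6! = 720.
Probability = 265/720 = 53/144.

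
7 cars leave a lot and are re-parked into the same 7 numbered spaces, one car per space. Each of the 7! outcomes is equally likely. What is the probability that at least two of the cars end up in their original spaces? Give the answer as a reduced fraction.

Favorable outcomes: Σ_{i≥2} C(7,i)·!(7-i) = 21·44 + 35·9 + 35·2 + 21·1 + 7·0 + 1·1 = 1331.
Total outcomes: 7! = 5040.
Probability = 1331/5040 = 1331/5040.

1331/5040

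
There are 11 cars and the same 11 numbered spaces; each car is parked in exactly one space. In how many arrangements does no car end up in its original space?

The number of derangements of 11 is !11 = Σ_{k=0}^{11} (-1)^k·11!/k!
= 11! - 11!/1! + 11!/2! - 11!/3! + 11!/4! - 11!/5! + 11!/6! - 11!/7! + 11!/8! - 11!/9! + 11!/10! - 11!/11!
= 39916800 - 39916800 + 19958400 - 6652800 + 1663200 - 332640 + 55440 - 7920 + 990 - 110 + 11 - 1
= 14684570

14684570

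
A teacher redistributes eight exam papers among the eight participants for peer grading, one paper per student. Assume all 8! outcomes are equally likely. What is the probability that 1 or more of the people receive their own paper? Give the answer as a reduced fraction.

3641/5760

Favorable outcomes: Σ_{i≥1} C(8,i)·!(8-i) = 8·1854 + 28·265 + 56·44 + 70·9 + 56·2 + 28·1 + 8·0 + 1·1 = 25487.
Total outcomes: 8! = 40320.
Probability = 25487/40320 = 3641/5760.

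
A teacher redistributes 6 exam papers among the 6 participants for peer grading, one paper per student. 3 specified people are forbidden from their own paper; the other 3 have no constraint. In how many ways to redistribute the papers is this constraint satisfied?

426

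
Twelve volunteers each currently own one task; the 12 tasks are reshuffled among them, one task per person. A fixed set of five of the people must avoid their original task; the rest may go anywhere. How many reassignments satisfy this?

Inclusion-exclusion on the 5 forbidden self-matches:
Σ_{j=0}^{5} (-1)^j C(5,j)(12-j)!
= C(5,0)·12! - C(5,1)·11! + C(5,2)·10! - C(5,3)·9! + C(5,4)·8! - C(5,5)·7!
= 479001600 - 199584000 + 36288000 - 3628800 + 201600 - 5040
= 312273360

312273360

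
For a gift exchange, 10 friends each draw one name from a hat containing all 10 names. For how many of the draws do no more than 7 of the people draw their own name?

3628754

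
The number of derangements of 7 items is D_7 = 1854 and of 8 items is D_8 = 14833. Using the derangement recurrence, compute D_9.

133496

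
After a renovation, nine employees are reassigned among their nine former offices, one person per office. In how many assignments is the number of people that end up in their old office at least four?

6883

# with exactly i fixed is C(9,i)·!(9-i); sum over i=4..9:
  i=4: C(9,4)·!5 = 126·44 = 5544
  i=5: C(9,5)·!4 = 126·9 = 1134
  i=6: C(9,6)·!3 = 84·2 = 168
  i=7: C(9,7)·!2 = 36·1 = 36
  i=8: C(9,8)·!1 = 9·0 = 0
  i=9: C(9,9)·!0 = 1·1 = 1
Total = 6883.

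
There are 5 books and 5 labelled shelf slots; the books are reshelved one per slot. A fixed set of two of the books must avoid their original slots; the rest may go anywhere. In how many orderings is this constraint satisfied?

78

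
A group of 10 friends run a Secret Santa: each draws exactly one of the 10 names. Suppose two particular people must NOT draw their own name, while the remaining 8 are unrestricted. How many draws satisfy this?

2943360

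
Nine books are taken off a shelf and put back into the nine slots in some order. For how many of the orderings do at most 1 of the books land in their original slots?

Sum C(9,i)·!(9-i) for i = 0..1:
  i=0: C(9,0)·!9 = 1·133496 = 133496
  i=1: C(9,1)·!8 = 9·14833 = 133497
Total = 266993.

266993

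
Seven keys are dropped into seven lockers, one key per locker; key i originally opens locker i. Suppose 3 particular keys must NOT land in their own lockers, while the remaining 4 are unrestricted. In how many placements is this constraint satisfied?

3216

Inclusion-exclusion on the 3 forbidden self-matches:
Σ_{j=0}^{3} (-1)^j C(3,j)(7-j)!
= C(3,0)·7! - C(3,1)·6! + C(3,2)·5! - C(3,3)·4!
= 5040 - 2160 + 360 - 24
= 3216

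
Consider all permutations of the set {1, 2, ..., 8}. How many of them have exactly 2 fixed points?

7420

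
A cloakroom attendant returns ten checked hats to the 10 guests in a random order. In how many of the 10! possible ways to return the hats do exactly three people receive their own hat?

222480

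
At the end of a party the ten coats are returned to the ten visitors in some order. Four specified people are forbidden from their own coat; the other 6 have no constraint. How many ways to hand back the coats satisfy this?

2399760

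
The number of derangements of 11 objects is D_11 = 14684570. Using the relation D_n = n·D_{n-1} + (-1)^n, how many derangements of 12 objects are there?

176214841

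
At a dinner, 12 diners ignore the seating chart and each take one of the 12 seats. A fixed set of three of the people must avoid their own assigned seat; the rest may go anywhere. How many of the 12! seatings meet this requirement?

369774720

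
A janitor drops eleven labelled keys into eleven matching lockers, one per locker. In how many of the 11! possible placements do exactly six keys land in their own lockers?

Pick the 6 fixed positions: C(11,6) = 462 ways.
The remaining 5 must be deranged: !5 = 44.
Total: 462 × 44 = 20328.

20328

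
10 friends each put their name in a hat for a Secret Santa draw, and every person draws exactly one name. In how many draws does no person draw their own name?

1334961

Recurrence: !10 = 10·!9 + (-1)^10.
!10 = 10·133496 + 1 = 1334961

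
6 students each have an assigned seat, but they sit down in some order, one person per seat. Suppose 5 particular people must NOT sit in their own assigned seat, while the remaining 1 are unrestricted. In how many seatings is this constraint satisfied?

Let A_j be the event that the j-th constrained one is fixed. By inclusion-exclusion over the 5 events:
Σ_{j=0}^{5} (-1)^j C(5,j)(6-j)!
= C(5,0)·6! - C(5,1)·5! + C(5,2)·4! - C(5,3)·3! + C(5,4)·2! - C(5,5)·1!
= 720 - 600 + 240 - 60 + 10 - 1
= 309

309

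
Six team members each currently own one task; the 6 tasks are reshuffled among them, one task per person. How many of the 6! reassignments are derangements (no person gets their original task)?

265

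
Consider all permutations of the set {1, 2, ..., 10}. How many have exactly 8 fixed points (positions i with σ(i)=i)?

45

Choose which 8 of the 10 are fixed: C(10,8) = 45.
The remaining 2 must be deranged: !2 = 1.
Total: 45 × 1 = 45.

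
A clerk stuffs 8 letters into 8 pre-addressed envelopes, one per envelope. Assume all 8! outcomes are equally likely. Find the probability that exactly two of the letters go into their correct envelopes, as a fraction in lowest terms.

Favorable outcomes: C(8,2)·!6 = 28·265 = 7420.
Total outcomes: 8! = 40320.
Probability = 7420/40320 = 53/288.

53/288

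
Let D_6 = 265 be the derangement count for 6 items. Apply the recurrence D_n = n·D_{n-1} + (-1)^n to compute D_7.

D_7 = 7·265 - 1 = 1854.

1854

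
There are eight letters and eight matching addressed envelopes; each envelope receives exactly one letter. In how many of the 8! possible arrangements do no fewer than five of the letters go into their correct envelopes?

141

Sum C(8,i)·!(8-i) for i = 5..8:
  i=5: C(8,5)·!3 = 56·2 = 112
  i=6: C(8,6)·!2 = 28·1 = 28
  i=7: C(8,7)·!1 = 8·0 = 0
  i=8: C(8,8)·!0 = 1·1 = 1
Total = 141.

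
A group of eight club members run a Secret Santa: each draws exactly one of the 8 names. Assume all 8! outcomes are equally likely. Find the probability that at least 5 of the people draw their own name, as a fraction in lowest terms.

Favorable outcomes: Σ_{i≥5} C(8,i)·!(8-i) = 56·2 + 28·1 + 8·0 + 1·1 = 141.
Total outcomes: 8! = 40320.
Probability = 141/40320 = 47/13440.

47/13440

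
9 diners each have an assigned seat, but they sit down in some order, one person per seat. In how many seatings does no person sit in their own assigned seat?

Use !n = n·!(n-1) + (-1)^n.
!9 = 9·14833 - 1 = 133496

133496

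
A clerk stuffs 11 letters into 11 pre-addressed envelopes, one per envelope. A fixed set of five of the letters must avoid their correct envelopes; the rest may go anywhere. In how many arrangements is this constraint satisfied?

25022880

Let A_j be the event that the j-th constrained one is fixed. By inclusion-exclusion over the 5 events:
Σ_{j=0}^{5} (-1)^j C(5,j)(11-j)!
= C(5,0)·11! - C(5,1)·10! + C(5,2)·9! - C(5,3)·8! + C(5,4)·7! - C(5,5)·6!
= 39916800 - 18144000 + 3628800 - 403200 + 25200 - 720
= 25022880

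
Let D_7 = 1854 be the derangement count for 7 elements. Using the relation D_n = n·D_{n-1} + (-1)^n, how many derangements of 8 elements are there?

14833

D_8 = 8·1854 + 1 = 14833.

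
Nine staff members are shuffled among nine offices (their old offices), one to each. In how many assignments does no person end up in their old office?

Use !n = (n-1)(!(n-1) + !(n-2)).
!9 = 8·(14833 + 1854) = 8·16687 = 133496

133496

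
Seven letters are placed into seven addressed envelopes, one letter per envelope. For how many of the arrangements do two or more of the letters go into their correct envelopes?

Sum C(7,i)·!(7-i) for i = 2..7:
  i=2: C(7,2)·!5 = 21·44 = 924
  i=3: C(7,3)·!4 = 35·9 = 315
  i=4: C(7,4)·!3 = 35·2 = 70
  i=5: C(7,5)·!2 = 21·1 = 21
  i=6: C(7,6)·!1 = 7·0 = 0
  i=7: C(7,7)·!0 = 1·1 = 1
Total = 1331.

1331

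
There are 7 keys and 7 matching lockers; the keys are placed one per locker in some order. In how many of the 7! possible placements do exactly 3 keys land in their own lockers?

315

Choose which 3 of the 7 are fixed: C(7,3) = 35.
The remaining 4 must be deranged: !4 = 9.
Total: 35 × 9 = 315.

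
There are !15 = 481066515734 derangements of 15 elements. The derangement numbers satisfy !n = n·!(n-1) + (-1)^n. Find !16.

7697064251745

!16 = 16·481066515734 + 1 = 7697064251745.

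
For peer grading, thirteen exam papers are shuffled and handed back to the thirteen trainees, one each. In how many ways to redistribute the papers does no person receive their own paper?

2290792932

By inclusion-exclusion, !13 = Σ (-1)^k · 13!/k! for k=0..13
= 13! - 13!/1! + 13!/2! - 13!/3! + 13!/4! - 13!/5! + 13!/6! - 13!/7! + 13!/8! - 13!/9! + 13!/10! - 13!/11! + 13!/12! - 13!/13!
= 6227020800 - 6227020800 + 3113510400 - 1037836800 + 259459200 - 51891840 + 8648640 - 1235520 + 154440 - 17160 + 1716 - 156 + 13 - 1
= 2290792932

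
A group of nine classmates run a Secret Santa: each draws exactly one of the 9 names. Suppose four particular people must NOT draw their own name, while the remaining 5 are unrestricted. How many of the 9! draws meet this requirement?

229080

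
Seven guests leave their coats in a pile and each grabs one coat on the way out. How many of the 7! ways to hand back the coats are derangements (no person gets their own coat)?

1854

!7 is the nearest integer to 7!/e.
7! = 5040, and 5040/e ≈ 1854.11, so !7 = 1854.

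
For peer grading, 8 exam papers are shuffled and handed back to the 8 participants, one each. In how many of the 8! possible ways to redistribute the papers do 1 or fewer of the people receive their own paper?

29665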